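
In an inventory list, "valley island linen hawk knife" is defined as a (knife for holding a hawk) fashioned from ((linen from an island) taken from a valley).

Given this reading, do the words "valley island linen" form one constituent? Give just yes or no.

yes

The paraphrase groups the words so that "valley island linen" is one unit: it corresponds to a single parenthesized sub-phrase.
The full structure is [[valley [island linen]] [hawk knife]], in which [valley island linen] is a constituent.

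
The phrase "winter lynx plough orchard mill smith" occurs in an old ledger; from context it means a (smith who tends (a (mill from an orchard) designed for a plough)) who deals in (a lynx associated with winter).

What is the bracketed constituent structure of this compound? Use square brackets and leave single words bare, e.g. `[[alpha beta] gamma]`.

[[winter lynx] [[plough [orchard mill]] smith]]

Overall it is a kind of smith (specifically "plough orchard mill smith"); the modifier is "winter lynx".
Inside "winter lynx": head "lynx", modifier "winter".
Inside "plough orchard mill smith": head "smith", modifier "plough orchard mill".
Inside "plough orchard mill": head "mill" (specifically "orchard mill"), modifier "plough".
Inside "orchard mill": head "mill", modifier "orchard".
So the structure is [[winter lynx] [[plough [orchard mill]] smith]].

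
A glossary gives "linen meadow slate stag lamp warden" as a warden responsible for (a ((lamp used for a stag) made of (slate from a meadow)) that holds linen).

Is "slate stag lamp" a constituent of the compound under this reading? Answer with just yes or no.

no

The top-level split is [linen meadow slate stag lamp] [warden]; the full structure is [[linen [[meadow slate] [stag lamp]]] warden].
"slate stag lamp" straddles a constituent boundary, so it is not a single unit.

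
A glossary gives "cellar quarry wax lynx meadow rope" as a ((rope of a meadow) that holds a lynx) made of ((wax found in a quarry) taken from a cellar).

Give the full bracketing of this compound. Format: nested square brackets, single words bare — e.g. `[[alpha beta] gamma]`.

[[cellar [quarry wax]] [lynx [meadow rope]]]

The outermost head in the paraphrase is "rope" (specifically "lynx meadow rope"), modified by "cellar quarry wax".
Within "cellar quarry wax", the head is "wax" (specifically "quarry wax") and the modifier is "cellar".
Within "quarry wax", the head is "wax" and the modifier is "quarry".
Within "lynx meadow rope", the head is "rope" (specifically "meadow rope") and the modifier is "lynx".
Within "meadow rope", the head is "rope" and the modifier is "meadow".
Putting it together: [[cellar [quarry wax]] [lynx [meadow rope]]].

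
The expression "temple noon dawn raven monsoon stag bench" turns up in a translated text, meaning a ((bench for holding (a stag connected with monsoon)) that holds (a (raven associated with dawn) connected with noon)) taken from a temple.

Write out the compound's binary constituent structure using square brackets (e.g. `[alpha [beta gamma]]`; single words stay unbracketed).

[temple [[noon [dawn raven]] [[monsoon stag] bench]]]

Whole compound: head "bench" (specifically "noon dawn raven monsoon stag bench"), modifier "temple".
"noon dawn raven monsoon stag bench" → head "bench" (specifically "monsoon stag bench"), modifier "noon dawn raven".
"noon dawn raven" → head "raven" (specifically "dawn raven"), modifier "noon".
"dawn raven" → head "raven", modifier "dawn".
"monsoon stag bench" → head "bench", modifier "monsoon stag".
"monsoon stag" → head "stag", modifier "monsoon".
So the structure is [temple [[noon [dawn raven]] [[monsoon stag] bench]]].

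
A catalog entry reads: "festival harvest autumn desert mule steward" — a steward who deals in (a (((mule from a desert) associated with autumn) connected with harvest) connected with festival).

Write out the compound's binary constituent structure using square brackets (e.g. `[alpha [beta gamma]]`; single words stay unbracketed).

[[festival [harvest [autumn [desert mule]]]] steward]

At the top level: head "steward"; modifier "festival harvest autumn desert mule".
Within "festival harvest autumn desert mule", the head is "mule" (specifically "harvest autumn desert mule") and the modifier is "festival".
Within "harvest autumn desert mule", the head is "mule" (specifically "autumn desert mule") and the modifier is "harvest".
Within "autumn desert mule", the head is "mule" (specifically "desert mule") and the modifier is "autumn".
Within "desert mule", the head is "mule" and the modifier is "desert".
Putting it together: [[festival [harvest [autumn [desert mule]]]] steward].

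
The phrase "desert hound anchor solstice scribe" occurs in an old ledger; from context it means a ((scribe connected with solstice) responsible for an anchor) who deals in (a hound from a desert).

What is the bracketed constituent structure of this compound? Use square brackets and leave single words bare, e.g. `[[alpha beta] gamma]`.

Whole compound: head "scribe" (specifically "anchor solstice scribe"), modifier "desert hound".
Inside "desert hound": head "hound", modifier "desert".
Inside "anchor solstice scribe": head "scribe" (specifically "solstice scribe"), modifier "anchor".
Inside "solstice scribe": head "scribe", modifier "solstice".
Assembled: [[desert hound] [anchor [solstice scribe]]].

[[desert hound] [anchor [solstice scribe]]]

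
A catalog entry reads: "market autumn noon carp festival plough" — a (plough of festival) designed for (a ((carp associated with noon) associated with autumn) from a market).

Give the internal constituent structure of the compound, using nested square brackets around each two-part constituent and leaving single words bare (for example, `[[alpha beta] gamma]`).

[[market [autumn [noon carp]]] [festival plough]]

Overall it is a kind of plough (specifically "festival plough"); the modifier is "market autumn noon carp".
Inside "market autumn noon carp": head "carp" (specifically "autumn noon carp"), modifier "market".
Inside "autumn noon carp": head "carp" (specifically "noon carp"), modifier "autumn".
Inside "noon carp": head "carp", modifier "noon".
Inside "festival plough": head "plough", modifier "festival".
So the structure is [[market [autumn [noon carp]]] [festival plough]].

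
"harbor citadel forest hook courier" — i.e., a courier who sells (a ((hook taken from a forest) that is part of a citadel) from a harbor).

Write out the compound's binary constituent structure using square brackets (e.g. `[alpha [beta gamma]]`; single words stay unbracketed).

Whole compound: head "courier", modifier "harbor citadel forest hook".
Inside "harbor citadel forest hook": head "hook" (specifically "citadel forest hook"), modifier "harbor".
Inside "citadel forest hook": head "hook" (specifically "forest hook"), modifier "citadel".
Inside "forest hook": head "hook", modifier "forest".
Assembled: [[harbor [citadel [forest hook]]] courier].

[[harbor [citadel [forest hook]]] courier]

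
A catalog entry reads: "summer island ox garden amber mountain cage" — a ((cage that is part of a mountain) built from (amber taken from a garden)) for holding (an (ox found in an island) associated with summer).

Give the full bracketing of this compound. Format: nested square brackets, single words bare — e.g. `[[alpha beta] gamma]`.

[[summer [island ox]] [[garden amber] [mountain cage]]]

Whole compound: head "cage" (specifically "garden amber mountain cage"), modifier "summer island ox".
Inside "summer island ox": head "ox" (specifically "island ox"), modifier "summer".
Inside "island ox": head "ox", modifier "island".
Inside "garden amber mountain cage": head "cage" (specifically "mountain cage"), modifier "garden amber".
Inside "garden amber": head "amber", modifier "garden".
Inside "mountain cage": head "cage", modifier "mountain".
Assembled: [[summer [island ox]] [[garden amber] [mountain cage]]].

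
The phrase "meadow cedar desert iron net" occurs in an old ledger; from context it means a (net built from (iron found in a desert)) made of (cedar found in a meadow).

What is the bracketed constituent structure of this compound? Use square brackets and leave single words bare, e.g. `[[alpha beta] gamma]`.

[[meadow cedar] [[desert iron] net]]

Overall it is a kind of net (specifically "desert iron net"); the modifier is "meadow cedar".
"meadow cedar" → head "cedar", modifier "meadow".
"desert iron net" → head "net", modifier "desert iron".
"desert iron" → head "iron", modifier "desert".
So the structure is [[meadow cedar] [[desert iron] net]].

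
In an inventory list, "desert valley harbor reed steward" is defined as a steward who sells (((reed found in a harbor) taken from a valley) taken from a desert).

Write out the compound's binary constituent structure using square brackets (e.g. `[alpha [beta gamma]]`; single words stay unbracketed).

[[desert [valley [harbor reed]]] steward]

Whole compound: head "steward", modifier "desert valley harbor reed".
"desert valley harbor reed" → head "reed" (specifically "valley harbor reed"), modifier "desert".
"valley harbor reed" → head "reed" (specifically "harbor reed"), modifier "valley".
"harbor reed" → head "reed", modifier "harbor".
Assembled: [[desert [valley [harbor reed]]] steward].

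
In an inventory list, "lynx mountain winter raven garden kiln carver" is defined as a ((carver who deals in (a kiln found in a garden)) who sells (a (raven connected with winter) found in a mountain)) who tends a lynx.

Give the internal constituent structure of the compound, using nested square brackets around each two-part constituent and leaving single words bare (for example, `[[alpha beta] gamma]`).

At the top level: head "carver" (specifically "mountain winter raven garden kiln carver"); modifier "lynx".
"mountain winter raven garden kiln carver" → head "carver" (specifically "garden kiln carver"), modifier "mountain winter raven".
"mountain winter raven" → head "raven" (specifically "winter raven"), modifier "mountain".
"winter raven" → head "raven", modifier "winter".
"garden kiln carver" → head "carver", modifier "garden kiln".
"garden kiln" → head "kiln", modifier "garden".
Putting it together: [lynx [[mountain [winter raven]] [[garden kiln] carver]]].

[lynx [[mountain [winter raven]] [[garden kiln] carver]]]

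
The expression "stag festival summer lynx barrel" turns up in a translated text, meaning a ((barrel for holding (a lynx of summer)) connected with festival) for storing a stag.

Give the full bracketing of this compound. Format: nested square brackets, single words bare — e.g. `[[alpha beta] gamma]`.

The outermost head in the paraphrase is "barrel" (specifically "festival summer lynx barrel"), modified by "stag".
Within "festival summer lynx barrel", the head is "barrel" (specifically "summer lynx barrel") and the modifier is "festival".
Within "summer lynx barrel", the head is "barrel" and the modifier is "summer lynx".
Within "summer lynx", the head is "lynx" and the modifier is "summer".
Putting it together: [stag [festival [[summer lynx] barrel]]].

[stag [festival [[summer lynx] barrel]]]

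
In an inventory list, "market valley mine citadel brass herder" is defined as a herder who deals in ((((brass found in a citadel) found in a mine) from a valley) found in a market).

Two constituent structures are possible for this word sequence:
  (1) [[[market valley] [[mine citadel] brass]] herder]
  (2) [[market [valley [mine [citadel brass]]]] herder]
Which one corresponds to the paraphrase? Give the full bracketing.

The paraphrase's head is the "herder" part ("herder"); its modifier is "market valley mine citadel brass".
That top-level split, carried through the inner groups, gives [[market [valley [mine [citadel brass]]]] herder].

[[market [valley [mine [citadel brass]]]] herder]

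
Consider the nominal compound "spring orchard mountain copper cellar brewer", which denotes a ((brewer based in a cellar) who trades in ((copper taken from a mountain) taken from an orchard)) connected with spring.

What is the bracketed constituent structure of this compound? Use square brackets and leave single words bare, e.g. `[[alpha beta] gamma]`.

At the top level: head "brewer" (specifically "orchard mountain copper cellar brewer"); modifier "spring".
Inside "orchard mountain copper cellar brewer": head "brewer" (specifically "cellar brewer"), modifier "orchard mountain copper".
Inside "orchard mountain copper": head "copper" (specifically "mountain copper"), modifier "orchard".
Inside "mountain copper": head "copper", modifier "mountain".
Inside "cellar brewer": head "brewer", modifier "cellar".
Putting it together: [spring [[orchard [mountain copper]] [cellar brewer]]].

[spring [[orchard [mountain copper]] [cellar brewer]]]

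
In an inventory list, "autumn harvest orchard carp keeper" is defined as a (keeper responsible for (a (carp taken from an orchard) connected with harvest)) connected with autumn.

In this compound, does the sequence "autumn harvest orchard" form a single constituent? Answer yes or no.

The top-level split is [autumn] [harvest orchard carp keeper]; the full structure is [autumn [[harvest [orchard carp]] keeper]].
"autumn harvest orchard" straddles a constituent boundary, so it is not a single unit.

no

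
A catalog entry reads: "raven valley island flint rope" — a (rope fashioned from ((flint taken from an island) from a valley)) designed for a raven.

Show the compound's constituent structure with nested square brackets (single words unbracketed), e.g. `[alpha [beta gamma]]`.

Whole compound: head "rope" (specifically "valley island flint rope"), modifier "raven".
"valley island flint rope" → head "rope", modifier "valley island flint".
"valley island flint" → head "flint" (specifically "island flint"), modifier "valley".
"island flint" → head "flint", modifier "island".
So the structure is [raven [[valley [island flint]] rope]].

[raven [[valley [island flint]] rope]]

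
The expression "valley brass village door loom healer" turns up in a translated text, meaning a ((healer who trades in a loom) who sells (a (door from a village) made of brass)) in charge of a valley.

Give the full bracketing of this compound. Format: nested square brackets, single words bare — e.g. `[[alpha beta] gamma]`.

Overall it is a kind of healer (specifically "brass village door loom healer"); the modifier is "valley".
Inside "brass village door loom healer": head "healer" (specifically "loom healer"), modifier "brass village door".
Inside "brass village door": head "door" (specifically "village door"), modifier "brass".
Inside "village door": head "door", modifier "village".
Inside "loom healer": head "healer", modifier "loom".
Putting it together: [valley [[brass [village door]] [loom healer]]].

[valley [[brass [village door]] [loom healer]]]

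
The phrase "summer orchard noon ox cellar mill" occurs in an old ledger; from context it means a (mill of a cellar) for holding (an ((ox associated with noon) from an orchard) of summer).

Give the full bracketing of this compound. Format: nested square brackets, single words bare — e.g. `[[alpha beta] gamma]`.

At the top level: head "mill" (specifically "cellar mill"); modifier "summer orchard noon ox".
Inside "summer orchard noon ox": head "ox" (specifically "orchard noon ox"), modifier "summer".
Inside "orchard noon ox": head "ox" (specifically "noon ox"), modifier "orchard".
Inside "noon ox": head "ox", modifier "noon".
Inside "cellar mill": head "mill", modifier "cellar".
Assembled: [[summer [orchard [noon ox]]] [cellar mill]].

[[summer [orchard [noon ox]]] [cellar mill]]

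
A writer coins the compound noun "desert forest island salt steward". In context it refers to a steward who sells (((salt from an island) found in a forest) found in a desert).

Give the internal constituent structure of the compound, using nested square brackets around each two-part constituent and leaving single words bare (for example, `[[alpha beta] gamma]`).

The outermost head in the paraphrase is "steward", modified by "desert forest island salt".
Inside "desert forest island salt": head "salt" (specifically "forest island salt"), modifier "desert".
Inside "forest island salt": head "salt" (specifically "island salt"), modifier "forest".
Inside "island salt": head "salt", modifier "island".
So the structure is [[desert [forest [island salt]]] steward].

[[desert [forest [island salt]]] steward]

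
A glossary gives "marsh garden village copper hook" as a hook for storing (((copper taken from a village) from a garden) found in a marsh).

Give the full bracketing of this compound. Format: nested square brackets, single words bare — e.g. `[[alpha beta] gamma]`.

[[marsh [garden [village copper]]] hook]

Whole compound: head "hook", modifier "marsh garden village copper".
Within "marsh garden village copper", the head is "copper" (specifically "garden village copper") and the modifier is "marsh".
Within "garden village copper", the head is "copper" (specifically "village copper") and the modifier is "garden".
Within "village copper", the head is "copper" and the modifier is "village".
Assembled: [[marsh [garden [village copper]]] hook].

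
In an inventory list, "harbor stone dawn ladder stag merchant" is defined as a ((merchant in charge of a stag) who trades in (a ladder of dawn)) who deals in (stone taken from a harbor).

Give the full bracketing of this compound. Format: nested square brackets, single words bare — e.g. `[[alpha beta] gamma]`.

[[harbor stone] [[dawn ladder] [stag merchant]]]

Whole compound: head "merchant" (specifically "dawn ladder stag merchant"), modifier "harbor stone".
"harbor stone" → head "stone", modifier "harbor".
"dawn ladder stag merchant" → head "merchant" (specifically "stag merchant"), modifier "dawn ladder".
"dawn ladder" → head "ladder", modifier "dawn".
"stag merchant" → head "merchant", modifier "stag".
So the structure is [[harbor stone] [[dawn ladder] [stag merchant]]].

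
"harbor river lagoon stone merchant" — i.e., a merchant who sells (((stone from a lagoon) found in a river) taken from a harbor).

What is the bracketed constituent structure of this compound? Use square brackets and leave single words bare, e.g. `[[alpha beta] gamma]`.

[[harbor [river [lagoon stone]]] merchant]

Whole compound: head "merchant", modifier "harbor river lagoon stone".
Inside "harbor river lagoon stone": head "stone" (specifically "river lagoon stone"), modifier "harbor".
Inside "river lagoon stone": head "stone" (specifically "lagoon stone"), modifier "river".
Inside "lagoon stone": head "stone", modifier "lagoon".
Putting it together: [[harbor [river [lagoon stone]]] merchant].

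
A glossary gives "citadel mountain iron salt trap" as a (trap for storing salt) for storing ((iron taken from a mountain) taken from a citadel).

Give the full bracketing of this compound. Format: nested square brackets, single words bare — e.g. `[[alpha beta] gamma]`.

[[citadel [mountain iron]] [salt trap]]

Whole compound: head "trap" (specifically "salt trap"), modifier "citadel mountain iron".
Inside "citadel mountain iron": head "iron" (specifically "mountain iron"), modifier "citadel".
Inside "mountain iron": head "iron", modifier "mountain".
Inside "salt trap": head "trap", modifier "salt".
Putting it together: [[citadel [mountain iron]] [salt trap]].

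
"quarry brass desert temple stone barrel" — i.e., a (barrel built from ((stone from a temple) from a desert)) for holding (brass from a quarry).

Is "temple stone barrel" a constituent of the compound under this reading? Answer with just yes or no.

no

The top-level split is [quarry brass] [desert temple stone barrel]; the full structure is [[quarry brass] [[desert [temple stone]] barrel]].
"temple stone barrel" straddles a constituent boundary, so it is not a single unit.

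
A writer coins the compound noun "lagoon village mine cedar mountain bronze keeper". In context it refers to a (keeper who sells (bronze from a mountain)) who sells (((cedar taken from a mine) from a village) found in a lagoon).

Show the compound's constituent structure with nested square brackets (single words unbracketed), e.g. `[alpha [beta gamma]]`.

[[lagoon [village [mine cedar]]] [[mountain bronze] keeper]]

Whole compound: head "keeper" (specifically "mountain bronze keeper"), modifier "lagoon village mine cedar".
Inside "lagoon village mine cedar": head "cedar" (specifically "village mine cedar"), modifier "lagoon".
Inside "village mine cedar": head "cedar" (specifically "mine cedar"), modifier "village".
Inside "mine cedar": head "cedar", modifier "mine".
Inside "mountain bronze keeper": head "keeper", modifier "mountain bronze".
Inside "mountain bronze": head "bronze", modifier "mountain".
Assembled: [[lagoon [village [mine cedar]]] [[mountain bronze] keeper]].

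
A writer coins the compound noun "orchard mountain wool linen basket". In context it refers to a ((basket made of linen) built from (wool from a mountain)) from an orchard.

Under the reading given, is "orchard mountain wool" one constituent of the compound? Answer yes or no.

The top-level split is [orchard] [mountain wool linen basket]; the full structure is [orchard [[mountain wool] [linen basket]]].
"orchard mountain wool" straddles a constituent boundary, so it is not a single unit.

no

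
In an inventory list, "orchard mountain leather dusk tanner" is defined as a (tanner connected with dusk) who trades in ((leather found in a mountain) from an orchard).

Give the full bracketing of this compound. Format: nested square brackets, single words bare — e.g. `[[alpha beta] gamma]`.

At the top level: head "tanner" (specifically "dusk tanner"); modifier "orchard mountain leather".
Inside "orchard mountain leather": head "leather" (specifically "mountain leather"), modifier "orchard".
Inside "mountain leather": head "leather", modifier "mountain".
Inside "dusk tanner": head "tanner", modifier "dusk".
So the structure is [[orchard [mountain leather]] [dusk tanner]].

[[orchard [mountain leather]] [dusk tanner]]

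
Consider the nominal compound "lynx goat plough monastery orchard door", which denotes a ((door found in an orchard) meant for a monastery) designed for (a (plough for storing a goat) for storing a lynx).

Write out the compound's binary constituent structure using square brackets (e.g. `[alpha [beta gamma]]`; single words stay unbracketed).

[[lynx [goat plough]] [monastery [orchard door]]]

Overall it is a kind of door (specifically "monastery orchard door"); the modifier is "lynx goat plough".
Inside "lynx goat plough": head "plough" (specifically "goat plough"), modifier "lynx".
Inside "goat plough": head "plough", modifier "goat".
Inside "monastery orchard door": head "door" (specifically "orchard door"), modifier "monastery".
Inside "orchard door": head "door", modifier "orchard".
Assembled: [[lynx [goat plough]] [monastery [orchard door]]].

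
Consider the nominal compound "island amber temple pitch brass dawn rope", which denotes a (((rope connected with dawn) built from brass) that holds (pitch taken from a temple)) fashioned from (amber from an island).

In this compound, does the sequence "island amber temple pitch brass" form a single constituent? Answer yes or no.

The top-level split is [island amber] [temple pitch brass dawn rope]; the full structure is [[island amber] [[temple pitch] [brass [dawn rope]]]].
"island amber temple pitch brass" straddles a constituent boundary, so it is not a single unit.

no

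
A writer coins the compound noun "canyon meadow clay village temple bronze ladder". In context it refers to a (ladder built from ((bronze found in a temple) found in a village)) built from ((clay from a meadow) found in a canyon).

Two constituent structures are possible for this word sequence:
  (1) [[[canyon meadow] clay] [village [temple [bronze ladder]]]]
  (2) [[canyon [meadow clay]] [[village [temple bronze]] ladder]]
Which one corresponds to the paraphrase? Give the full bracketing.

The paraphrase's head is the "ladder" part ("village temple bronze ladder"); its modifier is "canyon meadow clay".
That top-level split, carried through the inner groups, gives [[canyon [meadow clay]] [[village [temple bronze]] ladder]].

[[canyon [meadow clay]] [[village [temple bronze]] ladder]]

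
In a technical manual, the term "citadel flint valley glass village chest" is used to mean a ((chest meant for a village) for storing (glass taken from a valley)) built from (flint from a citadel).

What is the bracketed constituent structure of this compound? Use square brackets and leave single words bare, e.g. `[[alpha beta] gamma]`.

[[citadel flint] [[valley glass] [village chest]]]

Whole compound: head "chest" (specifically "valley glass village chest"), modifier "citadel flint".
"citadel flint" → head "flint", modifier "citadel".
"valley glass village chest" → head "chest" (specifically "village chest"), modifier "valley glass".
"valley glass" → head "glass", modifier "valley".
"village chest" → head "chest", modifier "village".
Assembled: [[citadel flint] [[valley glass] [village chest]]].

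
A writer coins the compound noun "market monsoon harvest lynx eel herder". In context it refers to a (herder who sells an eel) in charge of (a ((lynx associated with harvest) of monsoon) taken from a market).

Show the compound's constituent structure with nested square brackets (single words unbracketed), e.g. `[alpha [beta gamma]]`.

At the top level: head "herder" (specifically "eel herder"); modifier "market monsoon harvest lynx".
Inside "market monsoon harvest lynx": head "lynx" (specifically "monsoon harvest lynx"), modifier "market".
Inside "monsoon harvest lynx": head "lynx" (specifically "harvest lynx"), modifier "monsoon".
Inside "harvest lynx": head "lynx", modifier "harvest".
Inside "eel herder": head "herder", modifier "eel".
Putting it together: [[market [monsoon [harvest lynx]]] [eel herder]].

[[market [monsoon [harvest lynx]]] [eel herder]]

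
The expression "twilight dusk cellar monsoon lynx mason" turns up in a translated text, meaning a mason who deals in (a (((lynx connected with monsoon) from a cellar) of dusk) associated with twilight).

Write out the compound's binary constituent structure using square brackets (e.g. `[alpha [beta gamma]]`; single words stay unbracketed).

At the top level: head "mason"; modifier "twilight dusk cellar monsoon lynx".
Inside "twilight dusk cellar monsoon lynx": head "lynx" (specifically "dusk cellar monsoon lynx"), modifier "twilight".
Inside "dusk cellar monsoon lynx": head "lynx" (specifically "cellar monsoon lynx"), modifier "dusk".
Inside "cellar monsoon lynx": head "lynx" (specifically "monsoon lynx"), modifier "cellar".
Inside "monsoon lynx": head "lynx", modifier "monsoon".
So the structure is [[twilight [dusk [cellar [monsoon lynx]]]] mason].

[[twilight [dusk [cellar [monsoon lynx]]]] mason]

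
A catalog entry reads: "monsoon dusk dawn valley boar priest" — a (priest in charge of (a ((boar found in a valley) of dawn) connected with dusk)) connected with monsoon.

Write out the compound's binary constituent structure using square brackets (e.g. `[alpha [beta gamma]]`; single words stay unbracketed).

[monsoon [[dusk [dawn [valley boar]]] priest]]

At the top level: head "priest" (specifically "dusk dawn valley boar priest"); modifier "monsoon".
Within "dusk dawn valley boar priest", the head is "priest" and the modifier is "dusk dawn valley boar".
Within "dusk dawn valley boar", the head is "boar" (specifically "dawn valley boar") and the modifier is "dusk".
Within "dawn valley boar", the head is "boar" (specifically "valley boar") and the modifier is "dawn".
Within "valley boar", the head is "boar" and the modifier is "valley".
Putting it together: [monsoon [[dusk [dawn [valley boar]]] priest]].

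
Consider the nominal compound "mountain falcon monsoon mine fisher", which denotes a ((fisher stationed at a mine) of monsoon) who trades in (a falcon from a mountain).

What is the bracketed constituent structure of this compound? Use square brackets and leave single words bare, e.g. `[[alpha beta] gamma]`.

Overall it is a kind of fisher (specifically "monsoon mine fisher"); the modifier is "mountain falcon".
Inside "mountain falcon": head "falcon", modifier "mountain".
Inside "monsoon mine fisher": head "fisher" (specifically "mine fisher"), modifier "monsoon".
Inside "mine fisher": head "fisher", modifier "mine".
Assembled: [[mountain falcon] [monsoon [mine fisher]]].

[[mountain falcon] [monsoon [mine fisher]]]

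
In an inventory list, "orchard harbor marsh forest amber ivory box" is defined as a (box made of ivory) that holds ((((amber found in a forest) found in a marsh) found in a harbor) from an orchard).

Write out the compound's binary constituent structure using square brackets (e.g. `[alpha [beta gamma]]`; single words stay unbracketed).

[[orchard [harbor [marsh [forest amber]]]] [ivory box]]

Whole compound: head "box" (specifically "ivory box"), modifier "orchard harbor marsh forest amber".
"orchard harbor marsh forest amber" → head "amber" (specifically "harbor marsh forest amber"), modifier "orchard".
"harbor marsh forest amber" → head "amber" (specifically "marsh forest amber"), modifier "harbor".
"marsh forest amber" → head "amber" (specifically "forest amber"), modifier "marsh".
"forest amber" → head "amber", modifier "forest".
"ivory box" → head "box", modifier "ivory".
Assembled: [[orchard [harbor [marsh [forest amber]]]] [ivory box]].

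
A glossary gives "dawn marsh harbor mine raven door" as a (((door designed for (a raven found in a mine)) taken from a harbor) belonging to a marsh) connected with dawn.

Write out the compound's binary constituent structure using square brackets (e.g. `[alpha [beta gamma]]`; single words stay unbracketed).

[dawn [marsh [harbor [[mine raven] door]]]]

At the top level: head "door" (specifically "marsh harbor mine raven door"); modifier "dawn".
Inside "marsh harbor mine raven door": head "door" (specifically "harbor mine raven door"), modifier "marsh".
Inside "harbor mine raven door": head "door" (specifically "mine raven door"), modifier "harbor".
Inside "mine raven door": head "door", modifier "mine raven".
Inside "mine raven": head "raven", modifier "mine".
Assembled: [dawn [marsh [harbor [[mine raven] door]]]].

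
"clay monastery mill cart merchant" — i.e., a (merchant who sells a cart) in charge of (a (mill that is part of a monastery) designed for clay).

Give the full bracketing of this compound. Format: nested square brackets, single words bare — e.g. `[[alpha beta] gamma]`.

Whole compound: head "merchant" (specifically "cart merchant"), modifier "clay monastery mill".
Inside "clay monastery mill": head "mill" (specifically "monastery mill"), modifier "clay".
Inside "monastery mill": head "mill", modifier "monastery".
Inside "cart merchant": head "merchant", modifier "cart".
Assembled: [[clay [monastery mill]] [cart merchant]].

[[clay [monastery mill]] [cart merchant]]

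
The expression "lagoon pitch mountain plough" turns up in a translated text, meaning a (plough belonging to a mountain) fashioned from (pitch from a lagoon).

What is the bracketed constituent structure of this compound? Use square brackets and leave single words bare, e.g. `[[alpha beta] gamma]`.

Overall it is a kind of plough (specifically "mountain plough"); the modifier is "lagoon pitch".
Inside "lagoon pitch": head "pitch", modifier "lagoon".
Inside "mountain plough": head "plough", modifier "mountain".
Putting it together: [[lagoon pitch] [mountain plough]].

[[lagoon pitch] [mountain plough]]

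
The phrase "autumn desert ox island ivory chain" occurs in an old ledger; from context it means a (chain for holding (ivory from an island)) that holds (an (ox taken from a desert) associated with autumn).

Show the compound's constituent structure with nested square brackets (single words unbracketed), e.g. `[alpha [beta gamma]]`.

At the top level: head "chain" (specifically "island ivory chain"); modifier "autumn desert ox".
Inside "autumn desert ox": head "ox" (specifically "desert ox"), modifier "autumn".
Inside "desert ox": head "ox", modifier "desert".
Inside "island ivory chain": head "chain", modifier "island ivory".
Inside "island ivory": head "ivory", modifier "island".
Assembled: [[autumn [desert ox]] [[island ivory] chain]].

[[autumn [desert ox]] [[island ivory] chain]]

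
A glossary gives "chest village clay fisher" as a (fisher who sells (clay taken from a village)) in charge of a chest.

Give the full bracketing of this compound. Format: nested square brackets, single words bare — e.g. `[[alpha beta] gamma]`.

[chest [[village clay] fisher]]

Whole compound: head "fisher" (specifically "village clay fisher"), modifier "chest".
"village clay fisher" → head "fisher", modifier "village clay".
"village clay" → head "clay", modifier "village".
Putting it together: [chest [[village clay] fisher]].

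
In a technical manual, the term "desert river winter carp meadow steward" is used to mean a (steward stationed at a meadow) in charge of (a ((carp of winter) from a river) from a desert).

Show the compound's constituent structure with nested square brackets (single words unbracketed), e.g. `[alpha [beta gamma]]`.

At the top level: head "steward" (specifically "meadow steward"); modifier "desert river winter carp".
"desert river winter carp" → head "carp" (specifically "river winter carp"), modifier "desert".
"river winter carp" → head "carp" (specifically "winter carp"), modifier "river".
"winter carp" → head "carp", modifier "winter".
"meadow steward" → head "steward", modifier "meadow".
Putting it together: [[desert [river [winter carp]]] [meadow steward]].

[[desert [river [winter carp]]] [meadow steward]]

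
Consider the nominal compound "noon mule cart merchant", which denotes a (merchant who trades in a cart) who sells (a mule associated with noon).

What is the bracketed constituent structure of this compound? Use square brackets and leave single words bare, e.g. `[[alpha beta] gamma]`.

[[noon mule] [cart merchant]]

Overall it is a kind of merchant (specifically "cart merchant"); the modifier is "noon mule".
Within "noon mule", the head is "mule" and the modifier is "noon".
Within "cart merchant", the head is "merchant" and the modifier is "cart".
So the structure is [[noon mule] [cart merchant]].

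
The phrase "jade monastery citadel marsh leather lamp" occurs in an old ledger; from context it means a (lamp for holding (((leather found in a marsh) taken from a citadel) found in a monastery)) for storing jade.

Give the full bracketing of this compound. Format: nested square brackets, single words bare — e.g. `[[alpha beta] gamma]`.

Overall it is a kind of lamp (specifically "monastery citadel marsh leather lamp"); the modifier is "jade".
Within "monastery citadel marsh leather lamp", the head is "lamp" and the modifier is "monastery citadel marsh leather".
Within "monastery citadel marsh leather", the head is "leather" (specifically "citadel marsh leather") and the modifier is "monastery".
Within "citadel marsh leather", the head is "leather" (specifically "marsh leather") and the modifier is "citadel".
Within "marsh leather", the head is "leather" and the modifier is "marsh".
Assembled: [jade [[monastery [citadel [marsh leather]]] lamp]].

[jade [[monastery [citadel [marsh leather]]] lamp]]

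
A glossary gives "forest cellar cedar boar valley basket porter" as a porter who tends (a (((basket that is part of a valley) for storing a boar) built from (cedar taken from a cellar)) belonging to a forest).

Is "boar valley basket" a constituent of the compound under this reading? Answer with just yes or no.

The paraphrase groups the words so that "boar valley basket" is one unit: it corresponds to a single parenthesized sub-phrase.
The full structure is [[forest [[cellar cedar] [boar [valley basket]]]] porter], in which [boar valley basket] is a constituent.

yes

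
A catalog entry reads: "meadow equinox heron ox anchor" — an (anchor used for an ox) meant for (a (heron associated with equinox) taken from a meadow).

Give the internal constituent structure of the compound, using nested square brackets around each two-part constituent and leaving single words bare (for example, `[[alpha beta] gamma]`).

[[meadow [equinox heron]] [ox anchor]]

Whole compound: head "anchor" (specifically "ox anchor"), modifier "meadow equinox heron".
Inside "meadow equinox heron": head "heron" (specifically "equinox heron"), modifier "meadow".
Inside "equinox heron": head "heron", modifier "equinox".
Inside "ox anchor": head "anchor", modifier "ox".
So the structure is [[meadow [equinox heron]] [ox anchor]].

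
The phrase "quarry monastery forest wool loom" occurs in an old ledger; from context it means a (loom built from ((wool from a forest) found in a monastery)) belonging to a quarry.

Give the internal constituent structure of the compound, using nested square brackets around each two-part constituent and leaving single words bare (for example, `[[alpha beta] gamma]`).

[quarry [[monastery [forest wool]] loom]]

Overall it is a kind of loom (specifically "monastery forest wool loom"); the modifier is "quarry".
"monastery forest wool loom" → head "loom", modifier "monastery forest wool".
"monastery forest wool" → head "wool" (specifically "forest wool"), modifier "monastery".
"forest wool" → head "wool", modifier "forest".
Assembled: [quarry [[monastery [forest wool]] loom]].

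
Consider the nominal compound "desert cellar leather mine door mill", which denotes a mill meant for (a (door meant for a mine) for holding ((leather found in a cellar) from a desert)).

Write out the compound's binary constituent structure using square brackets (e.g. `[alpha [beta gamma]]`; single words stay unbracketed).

The outermost head in the paraphrase is "mill", modified by "desert cellar leather mine door".
Inside "desert cellar leather mine door": head "door" (specifically "mine door"), modifier "desert cellar leather".
Inside "desert cellar leather": head "leather" (specifically "cellar leather"), modifier "desert".
Inside "cellar leather": head "leather", modifier "cellar".
Inside "mine door": head "door", modifier "mine".
Putting it together: [[[desert [cellar leather]] [mine door]] mill].

[[[desert [cellar leather]] [mine door]] mill]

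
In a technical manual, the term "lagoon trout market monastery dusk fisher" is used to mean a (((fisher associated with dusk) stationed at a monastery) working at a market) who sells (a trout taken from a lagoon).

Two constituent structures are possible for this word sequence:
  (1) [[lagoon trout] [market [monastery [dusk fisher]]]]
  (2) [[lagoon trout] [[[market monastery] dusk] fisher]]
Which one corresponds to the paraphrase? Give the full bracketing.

[[lagoon trout] [market [monastery [dusk fisher]]]]

The paraphrase's head is the "fisher" part ("market monastery dusk fisher"); its modifier is "lagoon trout".
That top-level split, carried through the inner groups, gives [[lagoon trout] [market [monastery [dusk fisher]]]].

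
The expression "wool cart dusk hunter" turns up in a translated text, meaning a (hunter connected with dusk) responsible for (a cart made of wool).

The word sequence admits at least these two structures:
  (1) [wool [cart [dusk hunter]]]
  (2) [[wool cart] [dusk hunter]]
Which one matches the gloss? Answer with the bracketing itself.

The paraphrase's head is the "hunter" part ("dusk hunter"); its modifier is "wool cart".
That top-level split, carried through the inner groups, gives [[wool cart] [dusk hunter]].

[[wool cart] [dusk hunter]]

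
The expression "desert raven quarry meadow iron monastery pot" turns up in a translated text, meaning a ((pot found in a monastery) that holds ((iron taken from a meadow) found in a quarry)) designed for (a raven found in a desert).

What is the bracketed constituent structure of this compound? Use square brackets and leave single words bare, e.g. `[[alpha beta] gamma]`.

[[desert raven] [[quarry [meadow iron]] [monastery pot]]]

Overall it is a kind of pot (specifically "quarry meadow iron monastery pot"); the modifier is "desert raven".
Within "desert raven", the head is "raven" and the modifier is "desert".
Within "quarry meadow iron monastery pot", the head is "pot" (specifically "monastery pot") and the modifier is "quarry meadow iron".
Within "quarry meadow iron", the head is "iron" (specifically "meadow iron") and the modifier is "quarry".
Within "meadow iron", the head is "iron" and the modifier is "meadow".
Within "monastery pot", the head is "pot" and the modifier is "monastery".
Assembled: [[desert raven] [[quarry [meadow iron]] [monastery pot]]].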